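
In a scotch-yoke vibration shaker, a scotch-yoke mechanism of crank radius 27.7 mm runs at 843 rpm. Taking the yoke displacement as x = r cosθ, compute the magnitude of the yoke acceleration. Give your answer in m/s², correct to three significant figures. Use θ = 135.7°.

154

ω = 88.28 rad/s (from 843 rpm).
x = r cosθ ⇒ ẍ = −rω² cosθ (ω constant).
|a| = rω²|cosθ| = 0.0277·(88.28)²·|cos 135.7°| = 154.5 m/s².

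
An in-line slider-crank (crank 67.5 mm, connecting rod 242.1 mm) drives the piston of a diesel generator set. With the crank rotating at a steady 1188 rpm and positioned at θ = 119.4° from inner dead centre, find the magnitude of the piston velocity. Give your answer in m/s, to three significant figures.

ω = 2π·1188/60 = 124.4 rad/s
For an in-line slider-crank, x = r cosθ + √(L² − r² sin²θ), so v = −rω sinθ·[1 + r cosθ/√(L² − r² sin²θ)].
With r = 0.0675 m, L = 0.2421 m, θ = 119.4°: √(L² − r² sin²θ) = 0.23485 m.
v = −0.0675·124.4·0.87121·[1 + 0.0675·-0.49090/0.23485] = -6.2837 m/s.
|v| = 6.2837 m/s.

6.28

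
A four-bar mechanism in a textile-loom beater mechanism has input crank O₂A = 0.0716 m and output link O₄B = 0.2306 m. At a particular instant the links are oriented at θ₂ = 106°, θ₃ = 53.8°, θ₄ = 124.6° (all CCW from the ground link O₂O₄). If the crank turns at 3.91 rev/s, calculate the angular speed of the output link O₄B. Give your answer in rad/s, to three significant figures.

ω₂ = 24.57 rad/s (from 3.91 rev/s).
Differentiating the loop-closure r₂e^{iθ₂}+r₃e^{iθ₃}=r₁+r₄e^{iθ₄} gives r₂ω₂e^{iθ₂}+r₃ω₃e^{iθ₃}=r₄ω₄e^{iθ₄}.
Eliminating the other unknown: ω₄ = r₂ω₂ sin(θ₂−θ₃) / [r₄ sin(θ₄−θ₃)].
Numerator sine = +0.79016; denominator sine = +0.94438.
Result = 0.0716·24.57·(+0.79016) / (0.2306·(+0.94438)) = +6.3823 rad/s; magnitude 6.3823 rad/s.

6.38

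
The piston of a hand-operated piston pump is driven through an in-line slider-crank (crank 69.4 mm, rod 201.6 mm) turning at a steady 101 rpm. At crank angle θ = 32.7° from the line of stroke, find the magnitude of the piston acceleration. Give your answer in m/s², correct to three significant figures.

ω = 2π·101/60 = 10.58 rad/s
x(θ) = r cosθ + √(L² − r² sin²θ); with ω constant, a = ω²·d²x/dθ².
d²x/dθ² = −r cosθ − r²(cos2θ)/√u − r⁴ sin²2θ/(4u^{3/2}),  u = L² − r² sin²θ = 0.0392369 m².
Substituting r = 0.0694 m, L = 0.2016 m, θ = 32.7°: d²x/dθ² = -0.06914 m.
a = ω²·d²x/dθ² = (10.58)²·(-0.06914) = -7.7344 m/s²;  |a| = 7.7344 m/s².

7.73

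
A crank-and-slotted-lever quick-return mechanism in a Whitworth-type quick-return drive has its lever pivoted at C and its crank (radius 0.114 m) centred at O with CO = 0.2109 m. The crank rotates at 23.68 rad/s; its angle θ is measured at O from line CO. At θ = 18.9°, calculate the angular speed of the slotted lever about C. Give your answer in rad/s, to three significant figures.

ω = 23.68 rad/s
Crank pin A relative to C: A = (d + r cosθ, r sinθ); lever angle φ = atan2(r sinθ, d + r cosθ).
Differentiating tanφ: φ̇ = rω(d cosθ + r)/(d² + r² + 2dr cosθ).
d² + r² + 2dr cosθ = |CA|² = 0.102968 m²;  d cosθ + r = +0.31353 m.
|ω_lever| = |0.114·23.68·+0.31353| / 0.102968 = 8.2199 rad/s.

8.22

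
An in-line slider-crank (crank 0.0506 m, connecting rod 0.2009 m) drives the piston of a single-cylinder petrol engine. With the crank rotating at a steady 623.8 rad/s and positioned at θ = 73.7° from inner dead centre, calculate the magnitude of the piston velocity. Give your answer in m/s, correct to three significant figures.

ω = 623.8 rad/s
For an in-line slider-crank, x = r cosθ + √(L² − r² sin²θ), so v = −rω sinθ·[1 + r cosθ/√(L² − r² sin²θ)].
With r = 0.0506 m, L = 0.2009 m, θ = 73.7°: √(L² − r² sin²θ) = 0.19494 m.
v = −0.0506·623.8·0.95981·[1 + 0.0506·0.28067/0.19494] = -32.503 m/s.
|v| = 32.503 m/s.

32.5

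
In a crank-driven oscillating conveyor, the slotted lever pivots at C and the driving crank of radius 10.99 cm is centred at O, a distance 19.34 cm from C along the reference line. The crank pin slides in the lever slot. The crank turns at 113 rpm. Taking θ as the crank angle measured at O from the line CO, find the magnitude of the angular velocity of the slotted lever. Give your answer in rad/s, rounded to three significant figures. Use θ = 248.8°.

ω = 11.83 rad/s (from 113 rpm).
Crank pin A relative to C: A = (d + r cosθ, r sinθ); lever angle φ = atan2(r sinθ, d + r cosθ).
Differentiating tanφ: φ̇ = rω(d cosθ + r)/(d² + r² + 2dr cosθ).
d² + r² + 2dr cosθ = |CA|² = 0.0341092 m²;  d cosθ + r = +0.039962 m.
|ω_lever| = |0.1099·11.83·+0.039962| / 0.0341092 = 1.5236 rad/s.

1.52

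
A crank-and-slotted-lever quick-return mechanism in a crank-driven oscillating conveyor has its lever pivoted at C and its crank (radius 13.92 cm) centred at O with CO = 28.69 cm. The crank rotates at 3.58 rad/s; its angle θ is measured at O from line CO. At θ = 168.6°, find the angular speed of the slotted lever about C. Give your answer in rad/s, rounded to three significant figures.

3.03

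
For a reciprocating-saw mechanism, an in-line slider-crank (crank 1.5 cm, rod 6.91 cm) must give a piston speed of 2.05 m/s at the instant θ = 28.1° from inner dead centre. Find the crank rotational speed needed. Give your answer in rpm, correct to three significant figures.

2320

For an in-line slider-crank, |v_piston| = rω|sinθ|·[1 + r cosθ/√(L² − r² sin²θ)].
With r = 0.015 m, L = 0.0691 m, θ = 28.1°: the bracketed kinematic factor |dx/dθ| = 0.0084252 m.
ω = v/|dx/dθ| = 2.05/0.0084252 = 243.32 rad/s.
N = 60ω/(2π) = 2323.5 rpm.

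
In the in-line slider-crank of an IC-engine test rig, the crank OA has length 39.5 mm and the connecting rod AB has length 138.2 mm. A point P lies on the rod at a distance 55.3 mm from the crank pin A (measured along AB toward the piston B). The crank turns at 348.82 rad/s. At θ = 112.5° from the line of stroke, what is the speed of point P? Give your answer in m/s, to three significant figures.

12.6

ω = 348.8 rad/s.  Crank-pin speed |V_A| = rω = 13.778 m/s, perpendicular to OA.
Rod angle: sinφ = −(r/L) sinθ ⇒ φ = -15.311°; ω_rod = −rω cosθ/√(L²−r²sin²θ) = +39.557 rad/s.
V_P = V_A + ω_rod × AP, with AP = 0.0553 m along the rod.
Components: V_Px = −rω sinθ − a·ω_rod·sinφ = -12.152 m/s;  V_Py = rω cosθ + a·ω_rod·cosφ = -3.1629 m/s.
|V_P| = √(V_Px² + V_Py²) = 12.557 m/s.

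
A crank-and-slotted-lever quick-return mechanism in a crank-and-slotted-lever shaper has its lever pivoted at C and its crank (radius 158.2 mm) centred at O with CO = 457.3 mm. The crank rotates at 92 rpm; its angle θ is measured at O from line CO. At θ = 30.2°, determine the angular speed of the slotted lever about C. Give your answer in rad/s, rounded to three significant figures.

ω = 9.634 rad/s (from 92 rpm).
Crank pin A relative to C: A = (d + r cosθ, r sinθ); lever angle φ = atan2(r sinθ, d + r cosθ).
Differentiating tanφ: φ̇ = rω(d cosθ + r)/(d² + r² + 2dr cosθ).
d² + r² + 2dr cosθ = |CA|² = 0.359202 m²;  d cosθ + r = +0.55343 m.
|ω_lever| = |0.1582·9.634·+0.55343| / 0.359202 = 2.3483 rad/s.

2.35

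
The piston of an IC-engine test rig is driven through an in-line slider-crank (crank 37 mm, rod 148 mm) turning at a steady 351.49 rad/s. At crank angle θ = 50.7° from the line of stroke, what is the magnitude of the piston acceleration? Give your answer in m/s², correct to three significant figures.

ω = 351.5 rad/s
x(θ) = r cosθ + √(L² − r² sin²θ); with ω constant, a = ω²·d²x/dθ².
d²x/dθ² = −r cosθ − r²(cos2θ)/√u − r⁴ sin²2θ/(4u^{3/2}),  u = L² − r² sin²θ = 0.0210842 m².
Substituting r = 0.037 m, L = 0.148 m, θ = 50.7°: d²x/dθ² = -0.021719 m.
a = ω²·d²x/dθ² = (351.5)²·(-0.021719) = -2683.2 m/s²;  |a| = 2683.2 m/s².

2680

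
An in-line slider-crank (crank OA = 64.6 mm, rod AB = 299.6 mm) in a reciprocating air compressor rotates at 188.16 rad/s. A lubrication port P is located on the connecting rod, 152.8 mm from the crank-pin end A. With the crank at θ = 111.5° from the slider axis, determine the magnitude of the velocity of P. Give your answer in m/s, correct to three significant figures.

ω = 188.2 rad/s.  Crank-pin speed |V_A| = rω = 12.155 m/s, perpendicular to OA.
Rod angle: sinφ = −(r/L) sinθ ⇒ φ = -11.573°; ω_rod = −rω cosθ/√(L²−r²sin²θ) = +15.178 rad/s.
V_P = V_A + ω_rod × AP, with AP = 0.1528 m along the rod.
Components: V_Px = −rω sinθ − a·ω_rod·sinφ = -10.844 m/s;  V_Py = rω cosθ + a·ω_rod·cosφ = -2.1828 m/s.
|V_P| = √(V_Px² + V_Py²) = 11.062 m/s.

11.1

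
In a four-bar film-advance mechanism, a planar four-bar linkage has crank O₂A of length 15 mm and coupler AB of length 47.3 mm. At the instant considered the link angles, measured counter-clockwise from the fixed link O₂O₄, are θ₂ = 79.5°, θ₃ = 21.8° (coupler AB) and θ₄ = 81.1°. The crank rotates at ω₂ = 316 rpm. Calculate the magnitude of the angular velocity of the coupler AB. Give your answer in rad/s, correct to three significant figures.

ω₂ = 33.09 rad/s (from 316 rpm).
Differentiating the loop-closure r₂e^{iθ₂}+r₃e^{iθ₃}=r₁+r₄e^{iθ₄} gives r₂ω₂e^{iθ₂}+r₃ω₃e^{iθ₃}=r₄ω₄e^{iθ₄}.
Eliminating the other unknown: ω₃ = r₂ω₂ sin(θ₄−θ₂) / [r₃ sin(θ₃−θ₄)].
Numerator sine = +0.02792; denominator sine = -0.85985.
Result = 0.015·33.09·(+0.02792) / (0.0473·(-0.85985)) = -0.34077 rad/s; magnitude 0.34077 rad/s.

0.341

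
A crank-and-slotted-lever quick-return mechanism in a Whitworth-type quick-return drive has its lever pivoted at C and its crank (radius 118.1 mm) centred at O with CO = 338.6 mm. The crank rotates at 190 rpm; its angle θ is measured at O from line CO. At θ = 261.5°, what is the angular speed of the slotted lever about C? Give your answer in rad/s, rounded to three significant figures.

ω = 19.9 rad/s (from 190 rpm).
Crank pin A relative to C: A = (d + r cosθ, r sinθ); lever angle φ = atan2(r sinθ, d + r cosθ).
Differentiating tanφ: φ̇ = rω(d cosθ + r)/(d² + r² + 2dr cosθ).
d² + r² + 2dr cosθ = |CA|² = 0.116776 m²;  d cosθ + r = +0.068052 m.
|ω_lever| = |0.1181·19.9·+0.068052| / 0.116776 = 1.3694 rad/s.

1.37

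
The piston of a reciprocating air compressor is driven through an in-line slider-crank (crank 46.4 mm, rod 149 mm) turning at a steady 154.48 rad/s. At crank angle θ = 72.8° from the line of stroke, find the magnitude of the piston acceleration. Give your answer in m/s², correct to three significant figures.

32.5

ω = 154.5 rad/s
x(θ) = r cosθ + √(L² − r² sin²θ); with ω constant, a = ω²·d²x/dθ².
d²x/dθ² = −r cosθ − r²(cos2θ)/√u − r⁴ sin²2θ/(4u^{3/2}),  u = L² − r² sin²θ = 0.0202363 m².
Substituting r = 0.0464 m, L = 0.149 m, θ = 72.8°: d²x/dθ² = -0.0013616 m.
a = ω²·d²x/dθ² = (154.5)²·(-0.0013616) = -32.493 m/s²;  |a| = 32.493 m/s².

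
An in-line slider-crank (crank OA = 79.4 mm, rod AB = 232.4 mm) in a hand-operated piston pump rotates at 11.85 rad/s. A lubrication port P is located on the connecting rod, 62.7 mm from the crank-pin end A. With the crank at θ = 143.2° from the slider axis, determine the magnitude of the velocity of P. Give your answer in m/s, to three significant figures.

ω = 11.85 rad/s.  Crank-pin speed |V_A| = rω = 0.94089 m/s, perpendicular to OA.
Rod angle: sinφ = −(r/L) sinθ ⇒ φ = -11.809°; ω_rod = −rω cosθ/√(L²−r²sin²θ) = +3.3119 rad/s.
V_P = V_A + ω_rod × AP, with AP = 0.0627 m along the rod.
Components: V_Px = −rω sinθ − a·ω_rod·sinφ = -0.52112 m/s;  V_Py = rω cosθ + a·ω_rod·cosφ = -0.55014 m/s.
|V_P| = √(V_Px² + V_Py²) = 0.75777 m/s.

0.758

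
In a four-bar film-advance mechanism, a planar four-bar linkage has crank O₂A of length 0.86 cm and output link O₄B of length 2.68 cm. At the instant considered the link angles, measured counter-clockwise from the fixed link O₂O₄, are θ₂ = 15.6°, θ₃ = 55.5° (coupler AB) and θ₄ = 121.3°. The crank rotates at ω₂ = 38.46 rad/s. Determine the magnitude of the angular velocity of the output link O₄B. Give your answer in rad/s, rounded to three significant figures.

8.68

ω₂ = 38.46 rad/s
Differentiating the loop-closure r₂e^{iθ₂}+r₃e^{iθ₃}=r₁+r₄e^{iθ₄} gives r₂ω₂e^{iθ₂}+r₃ω₃e^{iθ₃}=r₄ω₄e^{iθ₄}.
Eliminating the other unknown: ω₄ = r₂ω₂ sin(θ₂−θ₃) / [r₄ sin(θ₄−θ₃)].
Numerator sine = -0.64145; denominator sine = +0.91212.
Result = 0.0086·38.46·(-0.64145) / (0.0268·(+0.91212)) = -8.6793 rad/s; magnitude 8.6793 rad/s.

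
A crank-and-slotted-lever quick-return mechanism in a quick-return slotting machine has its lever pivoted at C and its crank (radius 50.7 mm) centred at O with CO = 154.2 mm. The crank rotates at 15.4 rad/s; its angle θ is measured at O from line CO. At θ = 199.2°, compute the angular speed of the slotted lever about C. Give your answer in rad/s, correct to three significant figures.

ω = 15.4 rad/s
Crank pin A relative to C: A = (d + r cosθ, r sinθ); lever angle φ = atan2(r sinθ, d + r cosθ).
Differentiating tanφ: φ̇ = rω(d cosθ + r)/(d² + r² + 2dr cosθ).
d² + r² + 2dr cosθ = |CA|² = 0.011582 m²;  d cosθ + r = -0.094923 m.
|ω_lever| = |0.0507·15.4·-0.094923| / 0.011582 = 6.3991 rad/s.

6.40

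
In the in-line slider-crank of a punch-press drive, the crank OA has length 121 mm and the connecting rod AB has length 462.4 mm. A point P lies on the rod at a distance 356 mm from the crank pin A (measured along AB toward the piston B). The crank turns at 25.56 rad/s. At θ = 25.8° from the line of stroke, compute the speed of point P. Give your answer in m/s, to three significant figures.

ω = 25.56 rad/s.  Crank-pin speed |V_A| = rω = 3.0928 m/s, perpendicular to OA.
Rod angle: sinφ = −(r/L) sinθ ⇒ φ = -6.540°; ω_rod = −rω cosθ/√(L²−r²sin²θ) = -6.0612 rad/s.
V_P = V_A + ω_rod × AP, with AP = 0.356 m along the rod.
Components: V_Px = −rω sinθ − a·ω_rod·sinφ = -1.5918 m/s;  V_Py = rω cosθ + a·ω_rod·cosφ = +0.64072 m/s.
|V_P| = √(V_Px² + V_Py²) = 1.7159 m/s.

1.72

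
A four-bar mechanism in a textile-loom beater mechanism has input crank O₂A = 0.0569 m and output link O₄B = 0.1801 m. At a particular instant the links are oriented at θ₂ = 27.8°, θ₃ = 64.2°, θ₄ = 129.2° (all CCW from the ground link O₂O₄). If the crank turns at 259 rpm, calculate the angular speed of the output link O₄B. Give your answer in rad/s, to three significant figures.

ω₂ = 27.12 rad/s (from 259 rpm).
Differentiating the loop-closure r₂e^{iθ₂}+r₃e^{iθ₃}=r₁+r₄e^{iθ₄} gives r₂ω₂e^{iθ₂}+r₃ω₃e^{iθ₃}=r₄ω₄e^{iθ₄}.
Eliminating the other unknown: ω₄ = r₂ω₂ sin(θ₂−θ₃) / [r₄ sin(θ₄−θ₃)].
Numerator sine = -0.59342; denominator sine = +0.90631.
Result = 0.0569·27.12·(-0.59342) / (0.1801·(+0.90631)) = -5.6106 rad/s; magnitude 5.6106 rad/s.

5.61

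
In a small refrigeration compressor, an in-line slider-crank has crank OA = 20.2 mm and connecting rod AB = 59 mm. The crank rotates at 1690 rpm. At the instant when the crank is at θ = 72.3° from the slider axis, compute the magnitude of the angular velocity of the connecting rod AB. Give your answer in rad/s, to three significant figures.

ω = 177 rad/s (converted from 1690 rpm).
The rod makes angle φ with the slider axis where L sinφ = r sinθ; differentiating, L cosφ·φ̇ = r ω cosθ.
L cosφ = √(L² − r² sin²θ) = 0.055773 m.
|ω_rod| = r ω |cosθ| / √(L² − r² sin²θ) = 0.0202·177·0.30403/0.055773 = 19.488 rad/s.

19.5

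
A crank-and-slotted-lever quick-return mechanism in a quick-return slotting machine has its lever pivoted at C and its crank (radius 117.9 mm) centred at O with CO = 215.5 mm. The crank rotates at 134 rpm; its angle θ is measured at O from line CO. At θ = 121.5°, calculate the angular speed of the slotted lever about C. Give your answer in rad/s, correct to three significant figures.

0.260

ω = 14.03 rad/s (from 134 rpm).
Crank pin A relative to C: A = (d + r cosθ, r sinθ); lever angle φ = atan2(r sinθ, d + r cosθ).
Differentiating tanφ: φ̇ = rω(d cosθ + r)/(d² + r² + 2dr cosθ).
d² + r² + 2dr cosθ = |CA|² = 0.0337899 m²;  d cosθ + r = +0.0053016 m.
|ω_lever| = |0.1179·14.03·+0.0053016| / 0.0337899 = 0.25958 rad/s.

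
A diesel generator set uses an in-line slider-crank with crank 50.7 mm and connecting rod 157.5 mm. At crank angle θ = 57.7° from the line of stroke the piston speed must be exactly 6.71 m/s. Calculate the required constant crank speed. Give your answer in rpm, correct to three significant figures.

1270

For an in-line slider-crank, |v_piston| = rω|sinθ|·[1 + r cosθ/√(L² − r² sin²θ)].
With r = 0.0507 m, L = 0.1575 m, θ = 57.7°: the bracketed kinematic factor |dx/dθ| = 0.050515 m.
ω = v/|dx/dθ| = 6.71/0.050515 = 132.83 rad/s.
N = 60ω/(2π) = 1268.4 rpm.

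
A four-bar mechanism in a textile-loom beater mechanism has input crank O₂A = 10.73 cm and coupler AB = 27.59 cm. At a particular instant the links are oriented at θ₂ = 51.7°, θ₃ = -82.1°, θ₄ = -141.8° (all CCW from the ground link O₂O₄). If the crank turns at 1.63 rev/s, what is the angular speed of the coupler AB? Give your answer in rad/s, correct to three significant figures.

ω₂ = 10.24 rad/s (from 1.63 rev/s).
Differentiating the loop-closure r₂e^{iθ₂}+r₃e^{iθ₃}=r₁+r₄e^{iθ₄} gives r₂ω₂e^{iθ₂}+r₃ω₃e^{iθ₃}=r₄ω₄e^{iθ₄}.
Eliminating the other unknown: ω₃ = r₂ω₂ sin(θ₄−θ₂) / [r₃ sin(θ₃−θ₄)].
Numerator sine = +0.23345; denominator sine = +0.86340.
Result = 0.1073·10.24·(+0.23345) / (0.2759·(+0.86340)) = +1.0769 rad/s; magnitude 1.0769 rad/s.

1.08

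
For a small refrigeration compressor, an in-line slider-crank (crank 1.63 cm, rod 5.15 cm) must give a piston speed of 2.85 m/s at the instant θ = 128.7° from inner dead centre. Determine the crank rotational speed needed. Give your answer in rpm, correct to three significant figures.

2690

For an in-line slider-crank, |v_piston| = rω|sinθ|·[1 + r cosθ/√(L² − r² sin²θ)].
With r = 0.0163 m, L = 0.0515 m, θ = 128.7°: the bracketed kinematic factor |dx/dθ| = 0.010123 m.
ω = v/|dx/dθ| = 2.85/0.010123 = 281.53 rad/s.
N = 60ω/(2π) = 2688.4 rpm.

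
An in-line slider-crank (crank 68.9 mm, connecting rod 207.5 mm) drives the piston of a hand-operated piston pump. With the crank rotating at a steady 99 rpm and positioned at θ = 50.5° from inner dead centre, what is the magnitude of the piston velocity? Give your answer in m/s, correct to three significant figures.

ω = 2π·99/60 = 10.37 rad/s
For an in-line slider-crank, x = r cosθ + √(L² − r² sin²θ), so v = −rω sinθ·[1 + r cosθ/√(L² − r² sin²θ)].
With r = 0.0689 m, L = 0.2075 m, θ = 50.5°: √(L² − r² sin²θ) = 0.20057 m.
v = −0.0689·10.37·0.77162·[1 + 0.0689·0.63608/0.20057] = -0.67161 m/s.
|v| = 0.67161 m/s.

0.672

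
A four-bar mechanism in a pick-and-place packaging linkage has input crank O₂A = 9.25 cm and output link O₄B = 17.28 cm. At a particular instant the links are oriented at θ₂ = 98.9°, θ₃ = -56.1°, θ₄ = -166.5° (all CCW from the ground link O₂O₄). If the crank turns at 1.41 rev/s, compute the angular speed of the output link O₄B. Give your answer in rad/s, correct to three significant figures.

ω₂ = 8.859 rad/s (from 1.41 rev/s).
Differentiating the loop-closure r₂e^{iθ₂}+r₃e^{iθ₃}=r₁+r₄e^{iθ₄} gives r₂ω₂e^{iθ₂}+r₃ω₃e^{iθ₃}=r₄ω₄e^{iθ₄}.
Eliminating the other unknown: ω₄ = r₂ω₂ sin(θ₂−θ₃) / [r₄ sin(θ₄−θ₃)].
Numerator sine = +0.42262; denominator sine = -0.93728.
Result = 0.0925·8.859·(+0.42262) / (0.1728·(-0.93728)) = -2.1383 rad/s; magnitude 2.1383 rad/s.

2.14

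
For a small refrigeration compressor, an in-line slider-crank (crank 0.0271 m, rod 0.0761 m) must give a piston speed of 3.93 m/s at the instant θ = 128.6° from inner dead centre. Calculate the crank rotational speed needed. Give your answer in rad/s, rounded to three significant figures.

241

For an in-line slider-crank, |v_piston| = rω|sinθ|·[1 + r cosθ/√(L² − r² sin²θ)].
With r = 0.0271 m, L = 0.0761 m, θ = 128.6°: the bracketed kinematic factor |dx/dθ| = 0.01628 m.
ω = v/|dx/dθ| = 3.93/0.01628 = 241.4 rad/s.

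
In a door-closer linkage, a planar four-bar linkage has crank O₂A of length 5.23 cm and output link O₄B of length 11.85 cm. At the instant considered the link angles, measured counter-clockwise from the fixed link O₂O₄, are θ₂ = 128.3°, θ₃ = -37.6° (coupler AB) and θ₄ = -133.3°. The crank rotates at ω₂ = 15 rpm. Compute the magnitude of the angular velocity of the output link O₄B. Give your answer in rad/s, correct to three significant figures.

ω₂ = 1.571 rad/s (from 15 rpm).
Differentiating the loop-closure r₂e^{iθ₂}+r₃e^{iθ₃}=r₁+r₄e^{iθ₄} gives r₂ω₂e^{iθ₂}+r₃ω₃e^{iθ₃}=r₄ω₄e^{iθ₄}.
Eliminating the other unknown: ω₄ = r₂ω₂ sin(θ₂−θ₃) / [r₄ sin(θ₄−θ₃)].
Numerator sine = +0.24362; denominator sine = -0.99506.
Result = 0.0523·1.571·(+0.24362) / (0.1185·(-0.99506)) = -0.16973 rad/s; magnitude 0.16973 rad/s.

0.170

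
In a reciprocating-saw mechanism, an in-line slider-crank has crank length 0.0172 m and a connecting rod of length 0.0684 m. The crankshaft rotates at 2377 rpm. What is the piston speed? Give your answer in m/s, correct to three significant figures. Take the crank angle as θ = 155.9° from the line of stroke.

ω = 2π·2377/60 = 248.9 rad/s
For an in-line slider-crank, x = r cosθ + √(L² − r² sin²θ), so v = −rω sinθ·[1 + r cosθ/√(L² − r² sin²θ)].
With r = 0.0172 m, L = 0.0684 m, θ = 155.9°: √(L² − r² sin²θ) = 0.068038 m.
v = −0.0172·248.9·0.40833·[1 + 0.0172·-0.91283/0.068038] = -1.3448 m/s.
|v| = 1.3448 m/s.

1.34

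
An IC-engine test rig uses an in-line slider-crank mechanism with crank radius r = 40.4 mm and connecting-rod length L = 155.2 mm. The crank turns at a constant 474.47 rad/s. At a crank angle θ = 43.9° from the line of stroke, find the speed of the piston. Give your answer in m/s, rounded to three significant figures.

ω = 474.5 rad/s
For an in-line slider-crank, x = r cosθ + √(L² − r² sin²θ), so v = −rω sinθ·[1 + r cosθ/√(L² − r² sin²θ)].
With r = 0.0404 m, L = 0.1552 m, θ = 43.9°: √(L² − r² sin²θ) = 0.15265 m.
v = −0.0404·474.5·0.69340·[1 + 0.0404·0.72055/0.15265] = -15.826 m/s.
|v| = 15.826 m/s.

15.8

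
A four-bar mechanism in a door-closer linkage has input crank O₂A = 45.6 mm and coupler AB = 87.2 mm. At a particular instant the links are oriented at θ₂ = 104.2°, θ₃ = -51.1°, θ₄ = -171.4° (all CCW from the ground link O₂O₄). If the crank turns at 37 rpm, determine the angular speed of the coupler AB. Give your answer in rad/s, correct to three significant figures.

ω₂ = 3.875 rad/s (from 37 rpm).
Differentiating the loop-closure r₂e^{iθ₂}+r₃e^{iθ₃}=r₁+r₄e^{iθ₄} gives r₂ω₂e^{iθ₂}+r₃ω₃e^{iθ₃}=r₄ω₄e^{iθ₄}.
Eliminating the other unknown: ω₃ = r₂ω₂ sin(θ₄−θ₂) / [r₃ sin(θ₃−θ₄)].
Numerator sine = +0.99523; denominator sine = +0.86340.
Result = 0.0456·3.875·(+0.99523) / (0.0872·(+0.86340)) = +2.3356 rad/s; magnitude 2.3356 rad/s.

2.34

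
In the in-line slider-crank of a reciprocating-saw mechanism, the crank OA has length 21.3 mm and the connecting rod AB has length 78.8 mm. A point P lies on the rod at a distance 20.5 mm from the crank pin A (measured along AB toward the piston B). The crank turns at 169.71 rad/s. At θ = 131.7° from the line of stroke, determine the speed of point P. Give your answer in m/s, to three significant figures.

3.13

ω = 169.7 rad/s.  Crank-pin speed |V_A| = rω = 3.6148 m/s, perpendicular to OA.
Rod angle: sinφ = −(r/L) sinθ ⇒ φ = -11.643°; ω_rod = −rω cosθ/√(L²−r²sin²θ) = +31.158 rad/s.
V_P = V_A + ω_rod × AP, with AP = 0.0205 m along the rod.
Components: V_Px = −rω sinθ − a·ω_rod·sinφ = -2.5701 m/s;  V_Py = rω cosθ + a·ω_rod·cosφ = -1.7791 m/s.
|V_P| = √(V_Px² + V_Py²) = 3.1258 m/s.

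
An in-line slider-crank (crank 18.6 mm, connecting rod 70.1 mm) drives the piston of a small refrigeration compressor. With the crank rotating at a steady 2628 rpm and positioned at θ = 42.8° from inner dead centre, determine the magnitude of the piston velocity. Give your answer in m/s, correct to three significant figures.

ω = 2π·2628/60 = 275.2 rad/s
For an in-line slider-crank, x = r cosθ + √(L² − r² sin²θ), so v = −rω sinθ·[1 + r cosθ/√(L² − r² sin²θ)].
With r = 0.0186 m, L = 0.0701 m, θ = 42.8°: √(L² − r² sin²θ) = 0.068951 m.
v = −0.0186·275.2·0.67944·[1 + 0.0186·0.73373/0.068951] = -4.1663 m/s.
|v| = 4.1663 m/s.

4.17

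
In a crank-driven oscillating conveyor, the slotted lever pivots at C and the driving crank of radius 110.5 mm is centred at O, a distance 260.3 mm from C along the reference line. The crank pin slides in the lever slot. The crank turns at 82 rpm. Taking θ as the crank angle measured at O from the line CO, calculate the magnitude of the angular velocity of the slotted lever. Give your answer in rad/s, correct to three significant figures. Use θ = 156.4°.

ω = 8.587 rad/s (from 82 rpm).
Crank pin A relative to C: A = (d + r cosθ, r sinθ); lever angle φ = atan2(r sinθ, d + r cosθ).
Differentiating tanφ: φ̇ = rω(d cosθ + r)/(d² + r² + 2dr cosθ).
d² + r² + 2dr cosθ = |CA|² = 0.0272514 m²;  d cosθ + r = -0.12803 m.
|ω_lever| = |0.1105·8.587·-0.12803| / 0.0272514 = 4.4578 rad/s.

4.46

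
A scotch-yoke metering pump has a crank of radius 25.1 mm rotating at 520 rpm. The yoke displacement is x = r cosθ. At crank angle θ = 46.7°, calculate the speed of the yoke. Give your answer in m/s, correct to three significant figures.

0.995

ω = 54.45 rad/s (from 520 rpm).
x = r cosθ ⇒ ẋ = −rω sinθ.
|v| = rω|sinθ| = 0.0251·54.45·|sin 46.7°| = 0.99472 m/s.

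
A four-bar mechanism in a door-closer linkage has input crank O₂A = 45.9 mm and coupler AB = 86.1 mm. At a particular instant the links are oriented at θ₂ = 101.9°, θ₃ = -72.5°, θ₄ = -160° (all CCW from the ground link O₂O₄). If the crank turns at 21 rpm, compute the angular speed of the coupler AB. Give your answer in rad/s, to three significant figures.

ω₂ = 2.199 rad/s (from 21 rpm).
Differentiating the loop-closure r₂e^{iθ₂}+r₃e^{iθ₃}=r₁+r₄e^{iθ₄} gives r₂ω₂e^{iθ₂}+r₃ω₃e^{iθ₃}=r₄ω₄e^{iθ₄}.
Eliminating the other unknown: ω₃ = r₂ω₂ sin(θ₄−θ₂) / [r₃ sin(θ₃−θ₄)].
Numerator sine = +0.99002; denominator sine = +0.99905.
Result = 0.0459·2.199·(+0.99002) / (0.0861·(+0.99905)) = +1.1618 rad/s; magnitude 1.1618 rad/s.

1.16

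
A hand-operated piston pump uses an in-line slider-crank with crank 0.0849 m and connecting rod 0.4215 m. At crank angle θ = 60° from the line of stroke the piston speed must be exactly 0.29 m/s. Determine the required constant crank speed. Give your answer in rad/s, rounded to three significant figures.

3.58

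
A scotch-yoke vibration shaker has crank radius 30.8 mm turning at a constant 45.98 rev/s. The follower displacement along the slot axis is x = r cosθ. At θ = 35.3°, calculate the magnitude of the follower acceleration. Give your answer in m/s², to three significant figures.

ω = 288.9 rad/s (from 45.98 rev/s).
x = r cosθ ⇒ ẍ = −rω² cosθ (ω constant).
|a| = rω²|cosθ| = 0.0308·(288.9)²·|cos 35.3°| = 2098 m/s².

2100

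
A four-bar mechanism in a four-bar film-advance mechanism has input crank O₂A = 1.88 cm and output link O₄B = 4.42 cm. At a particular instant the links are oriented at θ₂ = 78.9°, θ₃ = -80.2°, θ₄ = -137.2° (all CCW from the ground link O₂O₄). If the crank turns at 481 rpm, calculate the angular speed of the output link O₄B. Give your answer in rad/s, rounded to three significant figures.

9.11

ω₂ = 50.37 rad/s (from 481 rpm).
Differentiating the loop-closure r₂e^{iθ₂}+r₃e^{iθ₃}=r₁+r₄e^{iθ₄} gives r₂ω₂e^{iθ₂}+r₃ω₃e^{iθ₃}=r₄ω₄e^{iθ₄}.
Eliminating the other unknown: ω₄ = r₂ω₂ sin(θ₂−θ₃) / [r₄ sin(θ₄−θ₃)].
Numerator sine = +0.35674; denominator sine = -0.83867.
Result = 0.0188·50.37·(+0.35674) / (0.0442·(-0.83867)) = -9.1131 rad/s; magnitude 9.1131 rad/s.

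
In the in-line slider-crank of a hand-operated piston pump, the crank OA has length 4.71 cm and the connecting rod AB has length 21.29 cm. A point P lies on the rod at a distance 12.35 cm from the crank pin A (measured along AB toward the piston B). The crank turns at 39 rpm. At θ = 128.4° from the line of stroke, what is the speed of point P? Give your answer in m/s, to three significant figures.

0.147

ω = 4.084 rad/s.  Crank-pin speed |V_A| = rω = 0.19236 m/s, perpendicular to OA.
Rod angle: sinφ = −(r/L) sinθ ⇒ φ = -9.984°; ω_rod = −rω cosθ/√(L²−r²sin²θ) = +0.56985 rad/s.
V_P = V_A + ω_rod × AP, with AP = 0.1235 m along the rod.
Components: V_Px = −rω sinθ − a·ω_rod·sinφ = -0.13855 m/s;  V_Py = rω cosθ + a·ω_rod·cosφ = -0.050173 m/s.
|V_P| = √(V_Px² + V_Py²) = 0.14735 m/s.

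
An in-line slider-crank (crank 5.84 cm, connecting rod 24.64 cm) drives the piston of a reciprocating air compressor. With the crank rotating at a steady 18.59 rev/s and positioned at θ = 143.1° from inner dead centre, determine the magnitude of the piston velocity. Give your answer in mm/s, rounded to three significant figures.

ω = 2π·18.6 = 116.8 rad/s
For an in-line slider-crank, x = r cosθ + √(L² − r² sin²θ), so v = −rω sinθ·[1 + r cosθ/√(L² − r² sin²θ)].
With r = 0.0584 m, L = 0.2464 m, θ = 143.1°: √(L² − r² sin²θ) = 0.24389 m.
v = −0.0584·116.8·0.60042·[1 + 0.0584·-0.79968/0.24389] = -3.3114 m/s.
|v| = 3.3114 m/s = 3311.4 mm/s.

3310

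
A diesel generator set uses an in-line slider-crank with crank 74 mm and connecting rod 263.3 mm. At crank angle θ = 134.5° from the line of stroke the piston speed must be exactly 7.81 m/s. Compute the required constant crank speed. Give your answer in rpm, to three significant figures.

1770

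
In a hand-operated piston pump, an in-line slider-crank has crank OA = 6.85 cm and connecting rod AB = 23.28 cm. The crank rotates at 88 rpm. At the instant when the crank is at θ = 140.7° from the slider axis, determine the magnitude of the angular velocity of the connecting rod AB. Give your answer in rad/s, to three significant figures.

ω = 9.215 rad/s (converted from 88 rpm).
The rod makes angle φ with the slider axis where L sinφ = r sinθ; differentiating, L cosφ·φ̇ = r ω cosθ.
L cosφ = √(L² − r² sin²θ) = 0.22872 m.
|ω_rod| = r ω |cosθ| / √(L² − r² sin²θ) = 0.0685·9.215·0.77384/0.22872 = 2.1357 rad/s.

2.14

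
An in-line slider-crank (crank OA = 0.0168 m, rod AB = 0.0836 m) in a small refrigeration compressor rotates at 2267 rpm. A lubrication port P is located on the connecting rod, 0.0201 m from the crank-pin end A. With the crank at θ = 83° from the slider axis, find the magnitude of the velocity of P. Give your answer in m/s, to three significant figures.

ω = 237.4 rad/s.  Crank-pin speed |V_A| = rω = 3.9883 m/s, perpendicular to OA.
Rod angle: sinφ = −(r/L) sinθ ⇒ φ = -11.505°; ω_rod = −rω cosθ/√(L²−r²sin²θ) = -5.9333 rad/s.
V_P = V_A + ω_rod × AP, with AP = 0.0201 m along the rod.
Components: V_Px = −rω sinθ − a·ω_rod·sinφ = -3.9824 m/s;  V_Py = rω cosθ + a·ω_rod·cosφ = +0.36919 m/s.
|V_P| = √(V_Px² + V_Py²) = 3.9995 m/s.

4.00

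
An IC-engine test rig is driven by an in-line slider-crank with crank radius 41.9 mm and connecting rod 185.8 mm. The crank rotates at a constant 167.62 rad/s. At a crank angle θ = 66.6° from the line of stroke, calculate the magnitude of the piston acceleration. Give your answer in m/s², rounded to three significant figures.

284

ω = 167.6 rad/s
x(θ) = r cosθ + √(L² − r² sin²θ); with ω constant, a = ω²·d²x/dθ².
d²x/dθ² = −r cosθ − r²(cos2θ)/√u − r⁴ sin²2θ/(4u^{3/2}),  u = L² − r² sin²θ = 0.0330429 m².
Substituting r = 0.0419 m, L = 0.1858 m, θ = 66.6°: d²x/dθ² = -0.010097 m.
a = ω²·d²x/dθ² = (167.6)²·(-0.010097) = -283.7 m/s²;  |a| = 283.7 m/s².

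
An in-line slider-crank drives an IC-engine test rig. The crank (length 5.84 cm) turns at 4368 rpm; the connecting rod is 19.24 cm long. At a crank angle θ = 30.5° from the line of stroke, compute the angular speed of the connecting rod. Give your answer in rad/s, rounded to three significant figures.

121

ω = 457.4 rad/s (converted from 4368 rpm).
The rod makes angle φ with the slider axis where L sinφ = r sinθ; differentiating, L cosφ·φ̇ = r ω cosθ.
L cosφ = √(L² − r² sin²θ) = 0.1901 m.
|ω_rod| = r ω |cosθ| / √(L² − r² sin²θ) = 0.0584·457.4·0.86163/0.1901 = 121.08 rad/s.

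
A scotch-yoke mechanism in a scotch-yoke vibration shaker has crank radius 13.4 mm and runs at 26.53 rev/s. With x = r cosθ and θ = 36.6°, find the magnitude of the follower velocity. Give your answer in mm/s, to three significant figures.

1330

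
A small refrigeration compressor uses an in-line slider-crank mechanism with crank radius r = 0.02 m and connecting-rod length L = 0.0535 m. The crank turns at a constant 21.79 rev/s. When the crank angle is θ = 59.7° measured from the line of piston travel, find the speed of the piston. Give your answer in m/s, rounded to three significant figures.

2.84

ω = 2π·21.8 = 136.9 rad/s
For an in-line slider-crank, x = r cosθ + √(L² − r² sin²θ), so v = −rω sinθ·[1 + r cosθ/√(L² − r² sin²θ)].
With r = 0.02 m, L = 0.0535 m, θ = 59.7°: √(L² − r² sin²θ) = 0.050637 m.
v = −0.02·136.9·0.86340·[1 + 0.02·0.50453/0.050637] = -2.8353 m/s.
|v| = 2.8353 m/s.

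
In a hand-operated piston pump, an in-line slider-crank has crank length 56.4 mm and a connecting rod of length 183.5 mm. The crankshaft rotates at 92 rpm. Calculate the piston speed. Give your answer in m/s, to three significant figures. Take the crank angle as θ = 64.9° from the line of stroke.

ω = 2π·92/60 = 9.634 rad/s
For an in-line slider-crank, x = r cosθ + √(L² − r² sin²θ), so v = −rω sinθ·[1 + r cosθ/√(L² − r² sin²θ)].
With r = 0.0564 m, L = 0.1835 m, θ = 64.9°: √(L² − r² sin²θ) = 0.17625 m.
v = −0.0564·9.634·0.90557·[1 + 0.0564·0.42420/0.17625] = -0.55885 m/s.
|v| = 0.55885 m/s.

0.559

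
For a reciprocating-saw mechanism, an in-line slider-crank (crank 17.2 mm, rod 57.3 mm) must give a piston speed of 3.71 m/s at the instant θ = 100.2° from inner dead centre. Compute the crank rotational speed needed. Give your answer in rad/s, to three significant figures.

For an in-line slider-crank, |v_piston| = rω|sinθ|·[1 + r cosθ/√(L² − r² sin²θ)].
With r = 0.0172 m, L = 0.0573 m, θ = 100.2°: the bracketed kinematic factor |dx/dθ| = 0.015986 m.
ω = v/|dx/dθ| = 3.71/0.015986 = 232.07 rad/s.

232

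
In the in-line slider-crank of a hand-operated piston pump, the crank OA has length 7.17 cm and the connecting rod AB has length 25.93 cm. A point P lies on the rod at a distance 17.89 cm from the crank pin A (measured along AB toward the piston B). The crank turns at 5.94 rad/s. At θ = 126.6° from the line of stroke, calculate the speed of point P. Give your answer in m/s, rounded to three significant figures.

ω = 5.94 rad/s.  Crank-pin speed |V_A| = rω = 0.4259 m/s, perpendicular to OA.
Rod angle: sinφ = −(r/L) sinθ ⇒ φ = -12.826°; ω_rod = −rω cosθ/√(L²−r²sin²θ) = +1.0044 rad/s.
V_P = V_A + ω_rod × AP, with AP = 0.1789 m along the rod.
Components: V_Px = −rω sinθ − a·ω_rod·sinφ = -0.30203 m/s;  V_Py = rω cosθ + a·ω_rod·cosφ = -0.078735 m/s.
|V_P| = √(V_Px² + V_Py²) = 0.31213 m/s.

0.312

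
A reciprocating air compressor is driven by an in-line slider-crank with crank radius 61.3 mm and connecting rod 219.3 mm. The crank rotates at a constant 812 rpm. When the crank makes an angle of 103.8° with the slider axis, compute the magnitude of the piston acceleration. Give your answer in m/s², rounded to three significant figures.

ω = 2π·812/60 = 85.03 rad/s
x(θ) = r cosθ + √(L² − r² sin²θ); with ω constant, a = ω²·d²x/dθ².
d²x/dθ² = −r cosθ − r²(cos2θ)/√u − r⁴ sin²2θ/(4u^{3/2}),  u = L² − r² sin²θ = 0.0445486 m².
Substituting r = 0.0613 m, L = 0.2193 m, θ = 103.8°: d²x/dθ² = +0.030319 m.
a = ω²·d²x/dθ² = (85.03)²·(+0.030319) = +219.22 m/s²;  |a| = 219.22 m/s².

219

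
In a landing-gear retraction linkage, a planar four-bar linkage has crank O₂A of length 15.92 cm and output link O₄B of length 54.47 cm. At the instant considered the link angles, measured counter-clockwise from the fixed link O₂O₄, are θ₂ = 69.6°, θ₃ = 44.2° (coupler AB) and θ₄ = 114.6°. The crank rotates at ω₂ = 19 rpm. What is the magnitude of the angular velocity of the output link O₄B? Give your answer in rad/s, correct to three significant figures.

0.265

ω₂ = 1.99 rad/s (from 19 rpm).
Differentiating the loop-closure r₂e^{iθ₂}+r₃e^{iθ₃}=r₁+r₄e^{iθ₄} gives r₂ω₂e^{iθ₂}+r₃ω₃e^{iθ₃}=r₄ω₄e^{iθ₄}.
Eliminating the other unknown: ω₄ = r₂ω₂ sin(θ₂−θ₃) / [r₄ sin(θ₄−θ₃)].
Numerator sine = +0.42894; denominator sine = +0.94206.
Result = 0.1592·1.99·(+0.42894) / (0.5447·(+0.94206)) = +0.26478 rad/s; magnitude 0.26478 rad/s.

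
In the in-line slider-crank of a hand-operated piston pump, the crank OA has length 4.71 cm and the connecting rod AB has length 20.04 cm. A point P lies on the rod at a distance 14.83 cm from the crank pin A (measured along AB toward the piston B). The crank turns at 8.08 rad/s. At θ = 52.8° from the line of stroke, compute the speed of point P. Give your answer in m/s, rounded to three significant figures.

0.341

ω = 8.08 rad/s.  Crank-pin speed |V_A| = rω = 0.38057 m/s, perpendicular to OA.
Rod angle: sinφ = −(r/L) sinθ ⇒ φ = -10.790°; ω_rod = −rω cosθ/√(L²−r²sin²θ) = -1.1688 rad/s.
V_P = V_A + ω_rod × AP, with AP = 0.1483 m along the rod.
Components: V_Px = −rω sinθ − a·ω_rod·sinφ = -0.33558 m/s;  V_Py = rω cosθ + a·ω_rod·cosφ = +0.059819 m/s.
|V_P| = √(V_Px² + V_Py²) = 0.34087 m/s.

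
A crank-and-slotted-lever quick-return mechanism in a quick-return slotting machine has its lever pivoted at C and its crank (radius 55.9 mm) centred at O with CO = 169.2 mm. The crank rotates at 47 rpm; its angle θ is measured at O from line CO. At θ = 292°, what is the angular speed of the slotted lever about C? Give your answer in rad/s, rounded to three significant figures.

ω = 4.922 rad/s (from 47 rpm).
Crank pin A relative to C: A = (d + r cosθ, r sinθ); lever angle φ = atan2(r sinθ, d + r cosθ).
Differentiating tanφ: φ̇ = rω(d cosθ + r)/(d² + r² + 2dr cosθ).
d² + r² + 2dr cosθ = |CA|² = 0.0388397 m²;  d cosθ + r = +0.11928 m.
|ω_lever| = |0.0559·4.922·+0.11928| / 0.0388397 = 0.84497 rad/s.

0.845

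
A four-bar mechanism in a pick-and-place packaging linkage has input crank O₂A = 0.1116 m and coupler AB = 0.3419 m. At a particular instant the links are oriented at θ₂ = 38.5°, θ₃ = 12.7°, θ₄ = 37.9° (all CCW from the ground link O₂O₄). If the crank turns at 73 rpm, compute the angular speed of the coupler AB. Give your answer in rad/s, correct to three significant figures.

ω₂ = 7.645 rad/s (from 73 rpm).
Differentiating the loop-closure r₂e^{iθ₂}+r₃e^{iθ₃}=r₁+r₄e^{iθ₄} gives r₂ω₂e^{iθ₂}+r₃ω₃e^{iθ₃}=r₄ω₄e^{iθ₄}.
Eliminating the other unknown: ω₃ = r₂ω₂ sin(θ₄−θ₂) / [r₃ sin(θ₃−θ₄)].
Numerator sine = -0.01047; denominator sine = -0.42578.
Result = 0.1116·7.645·(-0.01047) / (0.3419·(-0.42578)) = +0.06137 rad/s; magnitude 0.06137 rad/s.

0.0614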